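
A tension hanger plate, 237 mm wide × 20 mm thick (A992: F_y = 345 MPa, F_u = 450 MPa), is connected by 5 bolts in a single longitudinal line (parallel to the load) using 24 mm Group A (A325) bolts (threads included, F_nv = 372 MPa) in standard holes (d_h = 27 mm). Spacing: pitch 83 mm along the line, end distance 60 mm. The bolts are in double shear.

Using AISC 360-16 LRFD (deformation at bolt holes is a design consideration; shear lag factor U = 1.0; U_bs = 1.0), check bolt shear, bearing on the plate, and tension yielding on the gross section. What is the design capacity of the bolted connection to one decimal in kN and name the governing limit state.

1262.2 kN (bolt shear governs)

Bolt shear: A_b = π(24)²/4 = 452.39 mm². φR_n = 0.75 × 372 × 452.39 × 5 × 2 = 1262.2 kN.
Bearing (20 mm plate, F_u = 450 MPa): end bolts L_c = 60 − 27/2 = 46.5, R_n = min(1.2×46.5×20×450, 2.4×24×20×450) = 502.2 kN/bolt; interior L_c = 83 − 27 = 56, R_n = 518.4 kN/bolt. φR_n = 0.75 × (1×502.2 + 4×518.4) = 1931.9 kN.
Tension yield (gross): A_g = 237×20 = 4740 mm². φR_n = 0.90 × 345 × 4740 = 1471.8 kN.
Governing: min(1262.2, 1931.9, 1471.8) = 1262.2 kN → bolt shear.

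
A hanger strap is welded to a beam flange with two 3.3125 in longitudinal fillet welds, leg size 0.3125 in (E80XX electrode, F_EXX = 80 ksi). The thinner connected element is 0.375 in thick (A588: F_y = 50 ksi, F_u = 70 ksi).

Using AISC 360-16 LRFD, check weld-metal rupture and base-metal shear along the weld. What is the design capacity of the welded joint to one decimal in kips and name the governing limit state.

Weld metal: throat = 0.707×0.3125 = 0.22094 in, L = 2×3.3125 = 6.625 in. φR_n = 0.75 × 0.6 × 80 × 0.22094 × 6.625 = 52.7 kips.
Base metal shear (0.375 in plate): yield φR_n = 1.0×0.6×50×0.375×6.625 = 74.5 kips; rupture φR_n = 0.75×0.6×70×0.375×6.625 = 78.3 kips; take 74.5 kips (yield).
Governing: min(52.7, 74.5) = 52.7 kips → weld metal.

52.7 kips (weld metal governs)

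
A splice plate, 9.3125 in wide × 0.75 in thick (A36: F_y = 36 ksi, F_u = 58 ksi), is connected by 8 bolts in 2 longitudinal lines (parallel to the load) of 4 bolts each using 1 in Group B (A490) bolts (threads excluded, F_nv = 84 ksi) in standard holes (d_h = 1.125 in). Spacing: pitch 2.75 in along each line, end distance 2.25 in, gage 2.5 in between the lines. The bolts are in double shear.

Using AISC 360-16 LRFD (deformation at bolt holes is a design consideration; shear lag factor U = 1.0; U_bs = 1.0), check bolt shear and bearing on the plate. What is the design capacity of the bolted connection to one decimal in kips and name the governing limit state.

Bolt shear: A_b = π(1)²/4 = 0.7854 in². φR_n = 0.75 × 84 × 0.7854 × 8 × 2 = 791.7 kips.
Bearing (0.75 in plate, F_u = 58 ksi): end bolts L_c = 2.25 − 1.125/2 = 1.6875, R_n = min(1.2×1.6875×0.75×58, 2.4×1×0.75×58) = 88.088 kips/bolt; interior L_c = 2.75 − 1.125 = 1.625, R_n = 84.825 kips/bolt. φR_n = 0.75 × (2×88.088 + 6×84.825) = 513.8 kips.
Governing: min(791.7, 513.8) = 513.8 kips → bearing.

513.8 kips (bearing governs)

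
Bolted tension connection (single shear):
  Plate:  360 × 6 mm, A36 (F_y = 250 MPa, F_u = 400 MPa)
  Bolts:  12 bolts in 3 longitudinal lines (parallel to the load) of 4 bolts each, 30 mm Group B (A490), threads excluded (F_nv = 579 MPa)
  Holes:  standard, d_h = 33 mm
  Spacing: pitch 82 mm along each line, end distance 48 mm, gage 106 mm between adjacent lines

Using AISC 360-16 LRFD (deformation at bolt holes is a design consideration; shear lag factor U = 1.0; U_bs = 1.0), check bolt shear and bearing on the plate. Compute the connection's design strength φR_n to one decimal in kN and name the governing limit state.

1156.7 kN (bearing governs)

Bolt shear: A_b = π(30)²/4 = 706.86 mm². φR_n = 0.75 × 579 × 706.86 × 12 × 1 = 3683.4 kN.
Bearing (6 mm plate, F_u = 400 MPa): end bolts L_c = 48 − 33/2 = 31.5, R_n = min(1.2×31.5×6×400, 2.4×30×6×400) = 90.72 kN/bolt; interior L_c = 82 − 33 = 49, R_n = 141.12 kN/bolt. φR_n = 0.75 × (3×90.72 + 9×141.12) = 1156.7 kN.
Governing: min(3683.4, 1156.7) = 1156.7 kN → bearing.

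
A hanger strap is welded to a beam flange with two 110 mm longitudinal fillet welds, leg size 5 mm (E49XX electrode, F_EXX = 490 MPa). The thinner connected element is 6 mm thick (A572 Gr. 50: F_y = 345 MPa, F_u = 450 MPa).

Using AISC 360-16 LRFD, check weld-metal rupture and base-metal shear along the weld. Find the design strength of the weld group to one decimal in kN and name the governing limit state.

171.5 kN (weld metal governs)

Weld metal: throat = 0.707×5 = 3.535 mm, L = 2×110 = 220 mm. φR_n = 0.75 × 0.6 × 490 × 3.535 × 220 = 171.5 kN.
Base metal shear (6 mm plate): yield φR_n = 1.0×0.6×345×6×220 = 273.2 kN; rupture φR_n = 0.75×0.6×450×6×220 = 267.3 kN; take 267.3 kN (rupture).
Governing: min(171.5, 267.3) = 171.5 kN → weld metal.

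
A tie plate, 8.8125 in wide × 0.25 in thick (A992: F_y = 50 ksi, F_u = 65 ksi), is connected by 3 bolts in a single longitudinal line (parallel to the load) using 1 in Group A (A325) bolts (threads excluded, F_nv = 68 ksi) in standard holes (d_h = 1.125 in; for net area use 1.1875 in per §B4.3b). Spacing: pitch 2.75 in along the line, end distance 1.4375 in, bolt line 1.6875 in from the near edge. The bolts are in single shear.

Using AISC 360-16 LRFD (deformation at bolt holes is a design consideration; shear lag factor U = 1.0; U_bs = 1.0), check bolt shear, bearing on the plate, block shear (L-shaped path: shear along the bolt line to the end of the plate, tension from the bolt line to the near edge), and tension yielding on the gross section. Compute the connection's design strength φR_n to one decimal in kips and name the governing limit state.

Bolt shear: A_b = π(1)²/4 = 0.7854 in². φR_n = 0.75 × 68 × 0.7854 × 3 × 1 = 120.2 kips.
Bearing (0.25 in plate, F_u = 65 ksi): end bolts L_c = 1.4375 − 1.125/2 = 0.875, R_n = min(1.2×0.875×0.25×65, 2.4×1×0.25×65) = 17.063 kips/bolt; interior L_c = 2.75 − 1.125 = 1.625, R_n = 31.688 kips/bolt. φR_n = 0.75 × (1×17.063 + 2×31.688) = 60.3 kips.
Block shear: shear path 1×[1.4375+2×2.75] = 1×6.9375 in, A_gv = 1.7344, A_nv = 1×(6.9375 − 2.5×1.1875)×0.25 = 0.99219 in²; tension to near edge: (1.6875 − 0.5×1.1875)×0.25 = 0.27344 in². R_n = min(0.6×65×0.99219, 0.6×50×1.7344) + 1.0×65×0.27344 = min(38.695, 52.032) + 17.774 = 56.469 kips. φR_n = 0.75 × 56.469 = 42.4 kips.
Tension yield (gross): A_g = 8.8125×0.25 = 2.2031 in². φR_n = 0.90 × 50 × 2.2031 = 99.1 kips.
Governing: min(120.2, 60.3, 42.4, 99.1) = 42.4 kips → block shear.

42.4 kips (block shear governs)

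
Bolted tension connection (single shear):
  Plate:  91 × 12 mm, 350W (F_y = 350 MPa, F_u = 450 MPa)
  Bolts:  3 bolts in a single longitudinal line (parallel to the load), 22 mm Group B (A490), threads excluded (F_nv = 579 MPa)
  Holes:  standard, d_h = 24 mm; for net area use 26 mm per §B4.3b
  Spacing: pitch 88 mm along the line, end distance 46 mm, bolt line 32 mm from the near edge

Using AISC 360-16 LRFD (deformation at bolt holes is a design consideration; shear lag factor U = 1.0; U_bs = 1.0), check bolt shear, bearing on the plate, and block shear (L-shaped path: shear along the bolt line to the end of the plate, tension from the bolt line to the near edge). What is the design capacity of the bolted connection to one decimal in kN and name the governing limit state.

Bolt shear: A_b = π(22)²/4 = 380.13 mm². φR_n = 0.75 × 579 × 380.13 × 3 × 1 = 495.2 kN.
Bearing (12 mm plate, F_u = 450 MPa): end bolts L_c = 46 − 24/2 = 34, R_n = min(1.2×34×12×450, 2.4×22×12×450) = 220.32 kN/bolt; interior L_c = 88 − 24 = 64, R_n = 285.12 kN/bolt. φR_n = 0.75 × (1×220.32 + 2×285.12) = 592.9 kN.
Block shear: shear path 1×[46+2×88] = 1×222 mm, A_gv = 2664, A_nv = 1×(222 − 2.5×26)×12 = 1884 mm²; tension to near edge: (32 − 0.5×26)×12 = 228 mm². R_n = min(0.6×450×1884, 0.6×350×2664) + 1.0×450×228 = min(508.68, 559.44) + 102.6 = 611.28 kN. φR_n = 0.75 × 611.28 = 458.5 kN.
Governing: min(495.2, 592.9, 458.5) = 458.5 kN → block shear.

458.5 kN (block shear governs)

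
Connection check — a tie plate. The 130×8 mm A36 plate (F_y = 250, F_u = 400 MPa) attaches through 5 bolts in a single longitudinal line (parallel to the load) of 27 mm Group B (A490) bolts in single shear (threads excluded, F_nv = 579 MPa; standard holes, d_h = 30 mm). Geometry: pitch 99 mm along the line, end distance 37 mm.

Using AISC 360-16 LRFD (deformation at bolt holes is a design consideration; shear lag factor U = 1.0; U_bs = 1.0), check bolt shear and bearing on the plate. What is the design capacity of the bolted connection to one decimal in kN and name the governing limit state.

685.4 kN (bearing governs)

Bolt shear: A_b = π(27)²/4 = 572.56 mm². φR_n = 0.75 × 579 × 572.56 × 5 × 1 = 1243.2 kN.
Bearing (8 mm plate, F_u = 400 MPa): end bolts L_c = 37 − 30/2 = 22, R_n = min(1.2×22×8×400, 2.4×27×8×400) = 84.48 kN/bolt; interior L_c = 99 − 30 = 69, R_n = 207.36 kN/bolt. φR_n = 0.75 × (1×84.48 + 4×207.36) = 685.4 kN.
Governing: min(1243.2, 685.4) = 685.4 kN → bearing.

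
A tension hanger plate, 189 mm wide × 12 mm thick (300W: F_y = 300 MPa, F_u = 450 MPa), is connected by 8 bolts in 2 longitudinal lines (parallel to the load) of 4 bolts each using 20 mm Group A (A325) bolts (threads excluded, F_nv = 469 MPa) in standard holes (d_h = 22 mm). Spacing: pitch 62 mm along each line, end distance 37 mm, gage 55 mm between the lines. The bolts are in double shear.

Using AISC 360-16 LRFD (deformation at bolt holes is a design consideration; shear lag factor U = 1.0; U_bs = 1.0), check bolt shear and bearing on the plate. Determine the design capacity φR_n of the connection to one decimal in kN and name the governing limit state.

1419.1 kN (bearing governs)

Bolt shear: A_b = π(20)²/4 = 314.16 mm². φR_n = 0.75 × 469 × 314.16 × 8 × 2 = 1768.1 kN.
Bearing (12 mm plate, F_u = 450 MPa): end bolts L_c = 37 − 22/2 = 26, R_n = min(1.2×26×12×450, 2.4×20×12×450) = 168.48 kN/bolt; interior L_c = 62 − 22 = 40, R_n = 259.2 kN/bolt. φR_n = 0.75 × (2×168.48 + 6×259.2) = 1419.1 kN.
Governing: min(1768.1, 1419.1) = 1419.1 kN → bearing.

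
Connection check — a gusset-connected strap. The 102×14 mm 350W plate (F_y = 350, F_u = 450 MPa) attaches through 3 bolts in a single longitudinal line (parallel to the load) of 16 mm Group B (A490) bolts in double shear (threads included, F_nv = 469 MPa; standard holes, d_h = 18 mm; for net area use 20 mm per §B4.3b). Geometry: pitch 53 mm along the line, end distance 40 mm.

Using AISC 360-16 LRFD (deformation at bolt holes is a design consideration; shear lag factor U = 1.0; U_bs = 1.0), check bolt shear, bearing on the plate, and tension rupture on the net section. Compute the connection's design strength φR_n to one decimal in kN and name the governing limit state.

Bolt shear: A_b = π(16)²/4 = 201.06 mm². φR_n = 0.75 × 469 × 201.06 × 3 × 2 = 424.3 kN.
Bearing (14 mm plate, F_u = 450 MPa): end bolts L_c = 40 − 18/2 = 31, R_n = min(1.2×31×14×450, 2.4×16×14×450) = 234.36 kN/bolt; interior L_c = 53 − 18 = 35, R_n = 241.92 kN/bolt. φR_n = 0.75 × (1×234.36 + 2×241.92) = 538.7 kN.
Tension rupture (net): A_n = (102 − 1×20)×14 = 1148 mm² (U = 1.0, A_e = A_n). φR_n = 0.75 × 450 × 1148 = 387.5 kN.
Governing: min(424.3, 538.7, 387.5) = 387.5 kN → net-section rupture.

387.5 kN (net-section rupture governs)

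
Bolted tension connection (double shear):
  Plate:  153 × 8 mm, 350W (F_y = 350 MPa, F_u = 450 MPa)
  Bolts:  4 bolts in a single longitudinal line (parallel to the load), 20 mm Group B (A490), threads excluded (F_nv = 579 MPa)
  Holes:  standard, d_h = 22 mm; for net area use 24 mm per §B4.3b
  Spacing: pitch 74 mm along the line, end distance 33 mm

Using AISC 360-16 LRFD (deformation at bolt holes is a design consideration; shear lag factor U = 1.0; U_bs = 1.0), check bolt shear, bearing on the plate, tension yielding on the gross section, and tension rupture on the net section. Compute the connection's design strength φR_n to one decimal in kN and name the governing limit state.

348.3 kN (net-section rupture governs)

Bolt shear: A_b = π(20)²/4 = 314.16 mm². φR_n = 0.75 × 579 × 314.16 × 4 × 2 = 1091.4 kN.
Bearing (8 mm plate, F_u = 450 MPa): end bolts L_c = 33 − 22/2 = 22, R_n = min(1.2×22×8×450, 2.4×20×8×450) = 95.04 kN/bolt; interior L_c = 74 − 22 = 52, R_n = 172.8 kN/bolt. φR_n = 0.75 × (1×95.04 + 3×172.8) = 460.1 kN.
Tension yield (gross): A_g = 153×8 = 1224 mm². φR_n = 0.90 × 350 × 1224 = 385.6 kN.
Tension rupture (net): A_n = (153 − 1×24)×8 = 1032 mm² (U = 1.0, A_e = A_n). φR_n = 0.75 × 450 × 1032 = 348.3 kN.
Governing: min(1091.4, 460.1, 385.6, 348.3) = 348.3 kN → net-section rupture.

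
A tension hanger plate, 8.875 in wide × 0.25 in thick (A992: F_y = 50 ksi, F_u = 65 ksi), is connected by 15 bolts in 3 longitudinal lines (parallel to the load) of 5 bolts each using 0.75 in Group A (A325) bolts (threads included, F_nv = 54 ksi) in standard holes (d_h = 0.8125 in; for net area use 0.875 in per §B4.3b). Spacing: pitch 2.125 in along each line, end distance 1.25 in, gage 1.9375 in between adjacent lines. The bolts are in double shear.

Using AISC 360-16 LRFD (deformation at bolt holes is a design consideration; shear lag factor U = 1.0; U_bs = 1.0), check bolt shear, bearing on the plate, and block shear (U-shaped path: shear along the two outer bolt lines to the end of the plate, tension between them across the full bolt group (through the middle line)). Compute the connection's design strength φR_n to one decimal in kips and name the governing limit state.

110.9 kips (block shear governs)

Bolt shear: A_b = π(0.75)²/4 = 0.44179 in². φR_n = 0.75 × 54 × 0.44179 × 15 × 2 = 536.8 kips.
Bearing (0.25 in plate, F_u = 65 ksi): end bolts L_c = 1.25 − 0.8125/2 = 0.84375, R_n = min(1.2×0.84375×0.25×65, 2.4×0.75×0.25×65) = 16.453 kips/bolt; interior L_c = 2.125 − 0.8125 = 1.3125, R_n = 25.594 kips/bolt. φR_n = 0.75 × (3×16.453 + 12×25.594) = 267.4 kips.
Block shear: shear path 2×[1.25+4×2.125] = 2×9.75 in, A_gv = 4.875, A_nv = 2×(9.75 − 4.5×0.875)×0.25 = 2.9063 in²; tension across gage: (3.875 − 2×0.875)×0.25 = 0.53125 in². R_n = min(0.6×65×2.9063, 0.6×50×4.875) + 1.0×65×0.53125 = min(113.35, 146.25) + 34.531 = 147.88 kips. φR_n = 0.75 × 147.88 = 110.9 kips.
Governing: min(536.8, 267.4, 110.9) = 110.9 kips → block shear.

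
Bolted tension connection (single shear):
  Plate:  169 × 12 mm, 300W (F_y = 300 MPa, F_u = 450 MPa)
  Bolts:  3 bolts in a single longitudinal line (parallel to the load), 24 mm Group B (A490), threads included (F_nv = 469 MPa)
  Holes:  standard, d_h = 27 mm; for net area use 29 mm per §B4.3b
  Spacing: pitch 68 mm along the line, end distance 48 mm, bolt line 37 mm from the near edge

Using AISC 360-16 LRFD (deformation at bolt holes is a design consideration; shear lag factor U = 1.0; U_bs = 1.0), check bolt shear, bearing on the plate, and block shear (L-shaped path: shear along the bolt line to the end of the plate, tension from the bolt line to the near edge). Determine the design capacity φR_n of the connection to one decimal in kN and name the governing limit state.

Bolt shear: A_b = π(24)²/4 = 452.39 mm². φR_n = 0.75 × 469 × 452.39 × 3 × 1 = 477.4 kN.
Bearing (12 mm plate, F_u = 450 MPa): end bolts L_c = 48 − 27/2 = 34.5, R_n = min(1.2×34.5×12×450, 2.4×24×12×450) = 223.56 kN/bolt; interior L_c = 68 − 27 = 41, R_n = 265.68 kN/bolt. φR_n = 0.75 × (1×223.56 + 2×265.68) = 566.2 kN.
Block shear: shear path 1×[48+2×68] = 1×184 mm, A_gv = 2208, A_nv = 1×(184 − 2.5×29)×12 = 1338 mm²; tension to near edge: (37 − 0.5×29)×12 = 270 mm². R_n = min(0.6×450×1338, 0.6×300×2208) + 1.0×450×270 = min(361.26, 397.44) + 121.5 = 482.76 kN. φR_n = 0.75 × 482.76 = 362.1 kN.
Governing: min(477.4, 566.2, 362.1) = 362.1 kN → block shear.

362.1 kN (block shear governs)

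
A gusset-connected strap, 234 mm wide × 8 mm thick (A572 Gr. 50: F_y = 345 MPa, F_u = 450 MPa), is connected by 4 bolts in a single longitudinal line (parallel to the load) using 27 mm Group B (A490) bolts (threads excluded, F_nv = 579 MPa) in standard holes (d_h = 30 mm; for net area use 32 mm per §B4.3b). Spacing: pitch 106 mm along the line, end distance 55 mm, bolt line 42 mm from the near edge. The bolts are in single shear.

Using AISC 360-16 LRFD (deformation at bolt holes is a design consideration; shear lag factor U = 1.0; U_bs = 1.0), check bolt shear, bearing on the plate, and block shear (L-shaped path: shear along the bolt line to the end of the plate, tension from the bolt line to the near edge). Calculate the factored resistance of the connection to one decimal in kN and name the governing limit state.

Bolt shear: A_b = π(27)²/4 = 572.56 mm². φR_n = 0.75 × 579 × 572.56 × 4 × 1 = 994.5 kN.
Bearing (8 mm plate, F_u = 450 MPa): end bolts L_c = 55 − 30/2 = 40, R_n = min(1.2×40×8×450, 2.4×27×8×450) = 172.8 kN/bolt; interior L_c = 106 − 30 = 76, R_n = 233.28 kN/bolt. φR_n = 0.75 × (1×172.8 + 3×233.28) = 654.5 kN.
Block shear: shear path 1×[55+3×106] = 1×373 mm, A_gv = 2984, A_nv = 1×(373 − 3.5×32)×8 = 2088 mm²; tension to near edge: (42 − 0.5×32)×8 = 208 mm². R_n = min(0.6×450×2088, 0.6×345×2984) + 1.0×450×208 = min(563.76, 617.69) + 93.6 = 657.36 kN. φR_n = 0.75 × 657.36 = 493.0 kN.
Governing: min(994.5, 654.5, 493.0) = 493.0 kN → block shear.

493.0 kN (block shear governs)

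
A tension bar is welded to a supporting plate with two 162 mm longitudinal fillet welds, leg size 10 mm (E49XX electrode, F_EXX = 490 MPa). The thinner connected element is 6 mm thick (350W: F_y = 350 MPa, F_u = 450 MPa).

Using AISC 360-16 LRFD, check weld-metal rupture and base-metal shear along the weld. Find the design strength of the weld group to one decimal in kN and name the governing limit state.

393.7 kN (base-metal shear governs)

Weld metal: throat = 0.707×10 = 7.07 mm, L = 2×162 = 324 mm. φR_n = 0.75 × 0.6 × 490 × 7.07 × 324 = 505.1 kN.
Base metal shear (6 mm plate): yield φR_n = 1.0×0.6×350×6×324 = 408.2 kN; rupture φR_n = 0.75×0.6×450×6×324 = 393.7 kN; take 393.7 kN (rupture).
Governing: min(505.1, 393.7) = 393.7 kN → base-metal shear.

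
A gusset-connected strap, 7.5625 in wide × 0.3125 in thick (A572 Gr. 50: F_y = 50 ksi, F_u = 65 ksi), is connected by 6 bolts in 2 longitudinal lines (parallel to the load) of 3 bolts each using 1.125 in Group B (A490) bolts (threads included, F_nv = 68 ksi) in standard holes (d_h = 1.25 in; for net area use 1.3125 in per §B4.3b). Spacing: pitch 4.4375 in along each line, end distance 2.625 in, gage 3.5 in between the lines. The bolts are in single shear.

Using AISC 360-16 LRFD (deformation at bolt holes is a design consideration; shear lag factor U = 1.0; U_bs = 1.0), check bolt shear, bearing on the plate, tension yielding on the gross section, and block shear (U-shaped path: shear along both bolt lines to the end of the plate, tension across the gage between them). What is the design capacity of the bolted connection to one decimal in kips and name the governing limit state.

Bolt shear: A_b = π(1.125)²/4 = 0.99402 in². φR_n = 0.75 × 68 × 0.99402 × 6 × 1 = 304.2 kips.
Bearing (0.3125 in plate, F_u = 65 ksi): end bolts L_c = 2.625 − 1.25/2 = 2, R_n = min(1.2×2×0.3125×65, 2.4×1.125×0.3125×65) = 48.75 kips/bolt; interior L_c = 4.4375 − 1.25 = 3.1875, R_n = 54.844 kips/bolt. φR_n = 0.75 × (2×48.75 + 4×54.844) = 237.7 kips.
Tension yield (gross): A_g = 7.5625×0.3125 = 2.3633 in². φR_n = 0.90 × 50 × 2.3633 = 106.3 kips.
Block shear: shear path 2×[2.625+2×4.4375] = 2×11.5 in, A_gv = 7.1875, A_nv = 2×(11.5 − 2.5×1.3125)×0.3125 = 5.1367 in²; tension across gage: (3.5 − 1×1.3125)×0.3125 = 0.68359 in². R_n = min(0.6×65×5.1367, 0.6×50×7.1875) + 1.0×65×0.68359 = min(200.33, 215.63) + 44.433 = 244.76 kips. φR_n = 0.75 × 244.76 = 183.6 kips.
Governing: min(304.2, 237.7, 106.3, 183.6) = 106.3 kips → gross-section yield.

106.3 kips (gross-section yield governs)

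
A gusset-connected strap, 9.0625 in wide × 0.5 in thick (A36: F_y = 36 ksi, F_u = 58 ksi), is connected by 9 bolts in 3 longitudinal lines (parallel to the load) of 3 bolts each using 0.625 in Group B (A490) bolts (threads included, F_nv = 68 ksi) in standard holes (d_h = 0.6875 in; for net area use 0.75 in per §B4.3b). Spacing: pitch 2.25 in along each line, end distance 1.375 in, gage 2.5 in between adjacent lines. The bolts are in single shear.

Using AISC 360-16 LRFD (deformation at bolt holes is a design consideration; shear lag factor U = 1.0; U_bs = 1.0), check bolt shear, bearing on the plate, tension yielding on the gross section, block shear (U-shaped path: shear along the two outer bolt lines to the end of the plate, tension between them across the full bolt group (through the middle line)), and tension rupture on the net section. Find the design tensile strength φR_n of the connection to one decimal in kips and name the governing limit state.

Bolt shear: A_b = π(0.625)²/4 = 0.3068 in². φR_n = 0.75 × 68 × 0.3068 × 9 × 1 = 140.8 kips.
Bearing (0.5 in plate, F_u = 58 ksi): end bolts L_c = 1.375 − 0.6875/2 = 1.03125, R_n = min(1.2×1.03125×0.5×58, 2.4×0.625×0.5×58) = 35.888 kips/bolt; interior L_c = 2.25 − 0.6875 = 1.5625, R_n = 43.5 kips/bolt. φR_n = 0.75 × (3×35.888 + 6×43.5) = 276.5 kips.
Tension yield (gross): A_g = 9.0625×0.5 = 4.5313 in². φR_n = 0.90 × 36 × 4.5313 = 146.8 kips.
Block shear: shear path 2×[1.375+2×2.25] = 2×5.875 in, A_gv = 5.875, A_nv = 2×(5.875 − 2.5×0.75)×0.5 = 4 in²; tension across gage: (5 − 2×0.75)×0.5 = 1.75 in². R_n = min(0.6×58×4, 0.6×36×5.875) + 1.0×58×1.75 = min(139.2, 126.9) + 101.5 = 228.4 kips. φR_n = 0.75 × 228.4 = 171.3 kips.
Tension rupture (net): A_n = (9.0625 − 3×0.75)×0.5 = 3.4063 in² (U = 1.0, A_e = A_n). φR_n = 0.75 × 58 × 3.4063 = 148.2 kips.
Governing: min(140.8, 276.5, 146.8, 171.3, 148.2) = 140.8 kips → bolt shear.

140.8 kips (bolt shear governs)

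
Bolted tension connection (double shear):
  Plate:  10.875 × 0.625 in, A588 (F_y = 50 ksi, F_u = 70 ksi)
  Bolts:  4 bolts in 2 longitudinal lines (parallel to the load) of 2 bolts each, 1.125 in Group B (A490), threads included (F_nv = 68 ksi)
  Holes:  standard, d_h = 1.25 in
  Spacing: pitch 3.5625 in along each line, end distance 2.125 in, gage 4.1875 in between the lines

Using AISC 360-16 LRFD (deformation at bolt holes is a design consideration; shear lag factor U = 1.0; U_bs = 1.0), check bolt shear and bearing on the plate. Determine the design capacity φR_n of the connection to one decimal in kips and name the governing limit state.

295.3 kips (bearing governs)

Bolt shear: A_b = π(1.125)²/4 = 0.99402 in². φR_n = 0.75 × 68 × 0.99402 × 4 × 2 = 405.6 kips.
Bearing (0.625 in plate, F_u = 70 ksi): end bolts L_c = 2.125 − 1.25/2 = 1.5, R_n = min(1.2×1.5×0.625×70, 2.4×1.125×0.625×70) = 78.75 kips/bolt; interior L_c = 3.5625 − 1.25 = 2.3125, R_n = 118.13 kips/bolt. φR_n = 0.75 × (2×78.75 + 2×118.13) = 295.3 kips.
Governing: min(405.6, 295.3) = 295.3 kips → bearing.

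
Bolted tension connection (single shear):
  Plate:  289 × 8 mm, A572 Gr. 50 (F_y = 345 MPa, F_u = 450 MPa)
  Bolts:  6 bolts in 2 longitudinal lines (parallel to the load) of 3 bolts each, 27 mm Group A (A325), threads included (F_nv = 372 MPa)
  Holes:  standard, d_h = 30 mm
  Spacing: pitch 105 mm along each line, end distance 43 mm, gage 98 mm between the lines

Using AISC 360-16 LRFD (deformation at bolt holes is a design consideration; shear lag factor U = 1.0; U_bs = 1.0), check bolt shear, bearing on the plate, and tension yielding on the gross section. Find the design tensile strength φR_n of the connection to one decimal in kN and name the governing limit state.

717.9 kN (gross-section yield governs)

Bolt shear: A_b = π(27)²/4 = 572.56 mm². φR_n = 0.75 × 372 × 572.56 × 6 × 1 = 958.5 kN.
Bearing (8 mm plate, F_u = 450 MPa): end bolts L_c = 43 − 30/2 = 28, R_n = min(1.2×28×8×450, 2.4×27×8×450) = 120.96 kN/bolt; interior L_c = 105 − 30 = 75, R_n = 233.28 kN/bolt. φR_n = 0.75 × (2×120.96 + 4×233.28) = 881.3 kN.
Tension yield (gross): A_g = 289×8 = 2312 mm². φR_n = 0.90 × 345 × 2312 = 717.9 kN.
Governing: min(958.5, 881.3, 717.9) = 717.9 kN → gross-section yield.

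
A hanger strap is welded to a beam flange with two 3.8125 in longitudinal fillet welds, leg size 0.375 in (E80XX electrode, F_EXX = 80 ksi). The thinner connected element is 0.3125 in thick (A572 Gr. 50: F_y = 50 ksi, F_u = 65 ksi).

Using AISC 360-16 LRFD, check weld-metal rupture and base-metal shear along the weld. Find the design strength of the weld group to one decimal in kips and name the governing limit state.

69.7 kips (base-metal shear governs)

Weld metal: throat = 0.707×0.375 = 0.26513 in, L = 2×3.8125 = 7.625 in. φR_n = 0.75 × 0.6 × 80 × 0.26513 × 7.625 = 72.8 kips.
Base metal shear (0.3125 in plate): yield φR_n = 1.0×0.6×50×0.3125×7.625 = 71.5 kips; rupture φR_n = 0.75×0.6×65×0.3125×7.625 = 69.7 kips; take 69.7 kips (rupture).
Governing: min(72.8, 69.7) = 69.7 kips → base-metal shear.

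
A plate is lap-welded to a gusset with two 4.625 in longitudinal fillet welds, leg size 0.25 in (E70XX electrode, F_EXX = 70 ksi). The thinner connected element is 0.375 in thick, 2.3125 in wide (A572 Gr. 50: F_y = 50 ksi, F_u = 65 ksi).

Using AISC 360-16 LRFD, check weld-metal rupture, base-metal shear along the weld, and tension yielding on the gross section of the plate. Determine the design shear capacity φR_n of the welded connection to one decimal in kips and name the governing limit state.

Weld metal: throat = 0.707×0.25 = 0.17675 in, L = 2×4.625 = 9.25 in. φR_n = 0.75 × 0.6 × 70 × 0.17675 × 9.25 = 51.5 kips.
Base metal shear (0.375 in plate): yield φR_n = 1.0×0.6×50×0.375×9.25 = 104.1 kips; rupture φR_n = 0.75×0.6×65×0.375×9.25 = 101.5 kips; take 101.5 kips (rupture).
Tension yield (gross): A_g = 2.3125×0.375 = 0.86719 in². φR_n = 0.90 × 50 × 0.86719 = 39.0 kips.
Governing: min(51.5, 101.5, 39.0) = 39.0 kips → gross-section yield.

39.0 kips (gross-section yield governs)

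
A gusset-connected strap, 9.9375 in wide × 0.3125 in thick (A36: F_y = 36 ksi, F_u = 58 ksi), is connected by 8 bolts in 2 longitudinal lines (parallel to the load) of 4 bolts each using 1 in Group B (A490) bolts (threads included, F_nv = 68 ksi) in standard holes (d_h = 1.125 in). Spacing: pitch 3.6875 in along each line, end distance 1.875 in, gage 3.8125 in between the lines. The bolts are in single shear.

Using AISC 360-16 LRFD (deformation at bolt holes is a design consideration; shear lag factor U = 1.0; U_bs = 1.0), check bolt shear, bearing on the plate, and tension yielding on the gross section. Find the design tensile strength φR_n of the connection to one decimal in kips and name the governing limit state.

100.6 kips (gross-section yield governs)

Bolt shear: A_b = π(1)²/4 = 0.7854 in². φR_n = 0.75 × 68 × 0.7854 × 8 × 1 = 320.4 kips.
Bearing (0.3125 in plate, F_u = 58 ksi): end bolts L_c = 1.875 − 1.125/2 = 1.3125, R_n = min(1.2×1.3125×0.3125×58, 2.4×1×0.3125×58) = 28.547 kips/bolt; interior L_c = 3.6875 − 1.125 = 2.5625, R_n = 43.5 kips/bolt. φR_n = 0.75 × (2×28.547 + 6×43.5) = 238.6 kips.
Tension yield (gross): A_g = 9.9375×0.3125 = 3.1055 in². φR_n = 0.90 × 36 × 3.1055 = 100.6 kips.
Governing: min(320.4, 238.6, 100.6) = 100.6 kips → gross-section yield.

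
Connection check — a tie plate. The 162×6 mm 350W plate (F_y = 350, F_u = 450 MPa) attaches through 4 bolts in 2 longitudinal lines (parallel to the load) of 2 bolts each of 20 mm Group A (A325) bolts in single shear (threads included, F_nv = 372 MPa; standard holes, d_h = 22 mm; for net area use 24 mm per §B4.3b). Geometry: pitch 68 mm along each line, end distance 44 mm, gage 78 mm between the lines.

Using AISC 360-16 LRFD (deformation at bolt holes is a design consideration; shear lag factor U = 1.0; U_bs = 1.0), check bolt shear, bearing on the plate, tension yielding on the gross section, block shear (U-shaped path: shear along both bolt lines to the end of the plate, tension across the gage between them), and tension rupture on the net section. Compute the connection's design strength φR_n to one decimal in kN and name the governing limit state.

Bolt shear: A_b = π(20)²/4 = 314.16 mm². φR_n = 0.75 × 372 × 314.16 × 4 × 1 = 350.6 kN.
Bearing (6 mm plate, F_u = 450 MPa): end bolts L_c = 44 − 22/2 = 33, R_n = min(1.2×33×6×450, 2.4×20×6×450) = 106.92 kN/bolt; interior L_c = 68 − 22 = 46, R_n = 129.6 kN/bolt. φR_n = 0.75 × (2×106.92 + 2×129.6) = 354.8 kN.
Tension yield (gross): A_g = 162×6 = 972 mm². φR_n = 0.90 × 350 × 972 = 306.2 kN.
Block shear: shear path 2×[44+1×68] = 2×112 mm, A_gv = 1344, A_nv = 2×(112 − 1.5×24)×6 = 912 mm²; tension across gage: (78 − 1×24)×6 = 324 mm². R_n = min(0.6×450×912, 0.6×350×1344) + 1.0×450×324 = min(246.24, 282.24) + 145.8 = 392.04 kN. φR_n = 0.75 × 392.04 = 294.0 kN.
Tension rupture (net): A_n = (162 − 2×24)×6 = 684 mm² (U = 1.0, A_e = A_n). φR_n = 0.75 × 450 × 684 = 230.9 kN.
Governing: min(350.6, 354.8, 306.2, 294.0, 230.9) = 230.9 kN → net-section rupture.

230.9 kN (net-section rupture governs)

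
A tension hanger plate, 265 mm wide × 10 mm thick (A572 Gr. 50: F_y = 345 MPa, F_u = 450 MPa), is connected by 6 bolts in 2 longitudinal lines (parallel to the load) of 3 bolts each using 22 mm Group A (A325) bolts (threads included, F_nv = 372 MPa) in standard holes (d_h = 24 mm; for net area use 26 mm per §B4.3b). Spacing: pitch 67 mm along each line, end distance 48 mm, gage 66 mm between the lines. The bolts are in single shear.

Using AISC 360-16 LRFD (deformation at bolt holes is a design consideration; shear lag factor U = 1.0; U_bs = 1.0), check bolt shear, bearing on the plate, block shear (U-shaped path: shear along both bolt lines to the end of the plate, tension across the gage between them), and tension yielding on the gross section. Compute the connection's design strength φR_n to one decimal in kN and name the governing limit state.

608.9 kN (block shear governs)

Bolt shear: A_b = π(22)²/4 = 380.13 mm². φR_n = 0.75 × 372 × 380.13 × 6 × 1 = 636.3 kN.
Bearing (10 mm plate, F_u = 450 MPa): end bolts L_c = 48 − 24/2 = 36, R_n = min(1.2×36×10×450, 2.4×22×10×450) = 194.4 kN/bolt; interior L_c = 67 − 24 = 43, R_n = 232.2 kN/bolt. φR_n = 0.75 × (2×194.4 + 4×232.2) = 988.2 kN.
Block shear: shear path 2×[48+2×67] = 2×182 mm, A_gv = 3640, A_nv = 2×(182 − 2.5×26)×10 = 2340 mm²; tension across gage: (66 − 1×26)×10 = 400 mm². R_n = min(0.6×450×2340, 0.6×345×3640) + 1.0×450×400 = min(631.8, 753.48) + 180 = 811.8 kN. φR_n = 0.75 × 811.8 = 608.9 kN.
Tension yield (gross): A_g = 265×10 = 2650 mm². φR_n = 0.90 × 345 × 2650 = 822.8 kN.
Governing: min(636.3, 988.2, 608.9, 822.8) = 608.9 kN → block shear.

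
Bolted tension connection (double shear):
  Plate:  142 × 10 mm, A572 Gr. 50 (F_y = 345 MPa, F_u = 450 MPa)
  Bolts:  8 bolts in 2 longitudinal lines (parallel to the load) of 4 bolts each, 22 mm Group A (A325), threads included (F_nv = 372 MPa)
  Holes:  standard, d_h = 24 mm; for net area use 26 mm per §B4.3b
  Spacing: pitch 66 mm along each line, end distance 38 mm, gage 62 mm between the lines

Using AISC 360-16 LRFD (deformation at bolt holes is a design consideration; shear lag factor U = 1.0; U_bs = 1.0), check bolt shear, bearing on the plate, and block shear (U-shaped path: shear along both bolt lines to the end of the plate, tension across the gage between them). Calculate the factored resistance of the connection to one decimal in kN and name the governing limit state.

708.8 kN (block shear governs)

Bolt shear: A_b = π(22)²/4 = 380.13 mm². φR_n = 0.75 × 372 × 380.13 × 8 × 2 = 1696.9 kN.
Bearing (10 mm plate, F_u = 450 MPa): end bolts L_c = 38 − 24/2 = 26, R_n = min(1.2×26×10×450, 2.4×22×10×450) = 140.4 kN/bolt; interior L_c = 66 − 24 = 42, R_n = 226.8 kN/bolt. φR_n = 0.75 × (2×140.4 + 6×226.8) = 1231.2 kN.
Block shear: shear path 2×[38+3×66] = 2×236 mm, A_gv = 4720, A_nv = 2×(236 − 3.5×26)×10 = 2900 mm²; tension across gage: (62 − 1×26)×10 = 360 mm². R_n = min(0.6×450×2900, 0.6×345×4720) + 1.0×450×360 = min(783, 977.04) + 162 = 945 kN. φR_n = 0.75 × 945 = 708.8 kN.
Governing: min(1696.9, 1231.2, 708.8) = 708.8 kN → block shear.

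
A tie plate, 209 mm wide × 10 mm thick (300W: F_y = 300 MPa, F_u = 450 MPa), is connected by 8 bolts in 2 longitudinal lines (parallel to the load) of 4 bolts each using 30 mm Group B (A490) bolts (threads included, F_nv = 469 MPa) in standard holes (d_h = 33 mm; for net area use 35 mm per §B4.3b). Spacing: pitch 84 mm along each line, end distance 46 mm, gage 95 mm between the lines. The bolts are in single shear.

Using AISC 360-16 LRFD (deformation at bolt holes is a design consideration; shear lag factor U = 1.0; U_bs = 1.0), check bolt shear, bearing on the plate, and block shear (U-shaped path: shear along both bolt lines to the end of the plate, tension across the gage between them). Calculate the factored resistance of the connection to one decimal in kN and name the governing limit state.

913.3 kN (block shear governs)

Bolt shear: A_b = π(30)²/4 = 706.86 mm². φR_n = 0.75 × 469 × 706.86 × 8 × 1 = 1989.1 kN.
Bearing (10 mm plate, F_u = 450 MPa): end bolts L_c = 46 − 33/2 = 29.5, R_n = min(1.2×29.5×10×450, 2.4×30×10×450) = 159.3 kN/bolt; interior L_c = 84 − 33 = 51, R_n = 275.4 kN/bolt. φR_n = 0.75 × (2×159.3 + 6×275.4) = 1478.3 kN.
Block shear: shear path 2×[46+3×84] = 2×298 mm, A_gv = 5960, A_nv = 2×(298 − 3.5×35)×10 = 3510 mm²; tension across gage: (95 − 1×35)×10 = 600 mm². R_n = min(0.6×450×3510, 0.6×300×5960) + 1.0×450×600 = min(947.7, 1072.8) + 270 = 1217.7 kN. φR_n = 0.75 × 1217.7 = 913.3 kN.
Governing: min(1989.1, 1478.3, 913.3) = 913.3 kN → block shear.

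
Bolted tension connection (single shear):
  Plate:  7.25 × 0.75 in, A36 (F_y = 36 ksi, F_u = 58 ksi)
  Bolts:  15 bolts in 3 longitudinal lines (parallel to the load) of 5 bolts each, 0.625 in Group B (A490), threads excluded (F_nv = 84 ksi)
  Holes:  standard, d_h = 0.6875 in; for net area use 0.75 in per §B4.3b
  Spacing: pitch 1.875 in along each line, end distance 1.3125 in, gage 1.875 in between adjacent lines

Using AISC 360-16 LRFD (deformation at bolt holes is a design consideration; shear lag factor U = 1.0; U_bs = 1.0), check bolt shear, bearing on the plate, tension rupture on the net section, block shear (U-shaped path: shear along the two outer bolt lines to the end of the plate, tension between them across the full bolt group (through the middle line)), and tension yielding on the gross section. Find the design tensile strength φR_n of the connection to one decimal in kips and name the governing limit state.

163.1 kips (net-section rupture governs)

Bolt shear: A_b = π(0.625)²/4 = 0.3068 in². φR_n = 0.75 × 84 × 0.3068 × 15 × 1 = 289.9 kips.
Bearing (0.75 in plate, F_u = 58 ksi): end bolts L_c = 1.3125 − 0.6875/2 = 0.96875, R_n = min(1.2×0.96875×0.75×58, 2.4×0.625×0.75×58) = 50.569 kips/bolt; interior L_c = 1.875 − 0.6875 = 1.1875, R_n = 61.988 kips/bolt. φR_n = 0.75 × (3×50.569 + 12×61.988) = 671.7 kips.
Tension rupture (net): A_n = (7.25 − 3×0.75)×0.75 = 3.75 in² (U = 1.0, A_e = A_n). φR_n = 0.75 × 58 × 3.75 = 163.1 kips.
Block shear: shear path 2×[1.3125+4×1.875] = 2×8.8125 in, A_gv = 13.219, A_nv = 2×(8.8125 − 4.5×0.75)×0.75 = 8.1563 in²; tension across gage: (3.75 − 2×0.75)×0.75 = 1.6875 in². R_n = min(0.6×58×8.1563, 0.6×36×13.219) + 1.0×58×1.6875 = min(283.84, 285.53) + 97.875 = 381.72 kips. φR_n = 0.75 × 381.72 = 286.3 kips.
Tension yield (gross): A_g = 7.25×0.75 = 5.4375 in². φR_n = 0.90 × 36 × 5.4375 = 176.2 kips.
Governing: min(289.9, 671.7, 163.1, 286.3, 176.2) = 163.1 kips → net-section rupture.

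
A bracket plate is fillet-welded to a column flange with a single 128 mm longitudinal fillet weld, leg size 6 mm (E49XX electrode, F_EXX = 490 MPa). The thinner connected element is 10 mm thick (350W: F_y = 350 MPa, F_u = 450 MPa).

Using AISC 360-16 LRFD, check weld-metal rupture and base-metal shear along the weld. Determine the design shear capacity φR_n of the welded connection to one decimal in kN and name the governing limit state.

Weld metal: throat = 0.707×6 = 4.242 mm, L = 128 mm. φR_n = 0.75 × 0.6 × 490 × 4.242 × 128 = 119.7 kN.
Base metal shear (10 mm plate): yield φR_n = 1.0×0.6×350×10×128 = 268.8 kN; rupture φR_n = 0.75×0.6×450×10×128 = 259.2 kN; take 259.2 kN (rupture).
Governing: min(119.7, 259.2) = 119.7 kN → weld metal.

119.7 kN (weld metal governs)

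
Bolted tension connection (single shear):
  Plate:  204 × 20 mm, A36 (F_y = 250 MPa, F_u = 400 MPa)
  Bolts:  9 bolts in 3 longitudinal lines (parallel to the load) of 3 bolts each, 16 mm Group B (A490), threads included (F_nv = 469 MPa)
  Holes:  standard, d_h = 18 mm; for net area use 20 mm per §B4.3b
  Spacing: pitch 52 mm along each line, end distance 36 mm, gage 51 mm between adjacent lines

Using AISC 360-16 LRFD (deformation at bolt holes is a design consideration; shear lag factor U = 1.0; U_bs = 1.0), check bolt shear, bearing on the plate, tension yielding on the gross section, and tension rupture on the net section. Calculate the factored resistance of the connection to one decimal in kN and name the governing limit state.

636.5 kN (bolt shear governs)

Bolt shear: A_b = π(16)²/4 = 201.06 mm². φR_n = 0.75 × 469 × 201.06 × 9 × 1 = 636.5 kN.
Bearing (20 mm plate, F_u = 400 MPa): end bolts L_c = 36 − 18/2 = 27, R_n = min(1.2×27×20×400, 2.4×16×20×400) = 259.2 kN/bolt; interior L_c = 52 − 18 = 34, R_n = 307.2 kN/bolt. φR_n = 0.75 × (3×259.2 + 6×307.2) = 1965.6 kN.
Tension yield (gross): A_g = 204×20 = 4080 mm². φR_n = 0.90 × 250 × 4080 = 918.0 kN.
Tension rupture (net): A_n = (204 − 3×20)×20 = 2880 mm² (U = 1.0, A_e = A_n). φR_n = 0.75 × 400 × 2880 = 864.0 kN.
Governing: min(636.5, 1965.6, 918.0, 864.0) = 636.5 kN → bolt shear.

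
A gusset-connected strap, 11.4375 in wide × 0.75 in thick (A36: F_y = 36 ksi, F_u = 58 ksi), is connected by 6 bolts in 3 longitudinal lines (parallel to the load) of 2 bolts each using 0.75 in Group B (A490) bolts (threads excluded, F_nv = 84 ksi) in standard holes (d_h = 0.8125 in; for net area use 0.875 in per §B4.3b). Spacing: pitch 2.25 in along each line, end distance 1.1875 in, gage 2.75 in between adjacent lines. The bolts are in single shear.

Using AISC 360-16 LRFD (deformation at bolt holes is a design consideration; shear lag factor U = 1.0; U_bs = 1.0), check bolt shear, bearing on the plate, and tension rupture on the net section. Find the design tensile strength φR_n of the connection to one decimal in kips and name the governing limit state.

167.0 kips (bolt shear governs)

Bolt shear: A_b = π(0.75)²/4 = 0.44179 in². φR_n = 0.75 × 84 × 0.44179 × 6 × 1 = 167.0 kips.
Bearing (0.75 in plate, F_u = 58 ksi): end bolts L_c = 1.1875 − 0.8125/2 = 0.78125, R_n = min(1.2×0.78125×0.75×58, 2.4×0.75×0.75×58) = 40.781 kips/bolt; interior L_c = 2.25 − 0.8125 = 1.4375, R_n = 75.038 kips/bolt. φR_n = 0.75 × (3×40.781 + 3×75.038) = 260.6 kips.
Tension rupture (net): A_n = (11.4375 − 3×0.875)×0.75 = 6.6094 in² (U = 1.0, A_e = A_n). φR_n = 0.75 × 58 × 6.6094 = 287.5 kips.
Governing: min(167.0, 260.6, 287.5) = 167.0 kips → bolt shear.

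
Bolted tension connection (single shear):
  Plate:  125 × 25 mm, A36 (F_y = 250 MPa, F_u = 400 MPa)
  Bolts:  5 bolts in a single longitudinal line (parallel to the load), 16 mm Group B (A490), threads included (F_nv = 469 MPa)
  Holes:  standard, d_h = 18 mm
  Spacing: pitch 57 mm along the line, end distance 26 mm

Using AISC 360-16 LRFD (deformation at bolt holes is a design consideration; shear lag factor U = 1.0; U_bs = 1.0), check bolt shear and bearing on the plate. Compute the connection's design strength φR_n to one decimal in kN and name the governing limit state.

353.6 kN (bolt shear governs)

Bolt shear: A_b = π(16)²/4 = 201.06 mm². φR_n = 0.75 × 469 × 201.06 × 5 × 1 = 353.6 kN.
Bearing (25 mm plate, F_u = 400 MPa): end bolts L_c = 26 − 18/2 = 17, R_n = min(1.2×17×25×400, 2.4×16×25×400) = 204 kN/bolt; interior L_c = 57 − 18 = 39, R_n = 384 kN/bolt. φR_n = 0.75 × (1×204 + 4×384) = 1305.0 kN.
Governing: min(353.6, 1305.0) = 353.6 kN → bolt shear.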